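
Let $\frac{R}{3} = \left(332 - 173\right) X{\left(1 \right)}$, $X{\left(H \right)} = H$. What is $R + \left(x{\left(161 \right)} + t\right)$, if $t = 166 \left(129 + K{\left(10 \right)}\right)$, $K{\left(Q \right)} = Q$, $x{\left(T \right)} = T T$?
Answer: $49472$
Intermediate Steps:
$x{\left(T \right)} = T^{2}$
$t = 23074$ ($t = 166 \left(129 + 10\right) = 166 \cdot 139 = 23074$)
$R = 477$ ($R = 3 \left(332 - 173\right) 1 = 3 \cdot 159 \cdot 1 = 3 \cdot 159 = 477$)
$R + \left(x{\left(161 \right)} + t\right) = 477 + \left(161^{2} + 23074\right) = 477 + \left(25921 + 23074\right) = 477 + 48995 = 49472$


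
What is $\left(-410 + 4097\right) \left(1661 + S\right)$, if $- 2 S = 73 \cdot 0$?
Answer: $6124107$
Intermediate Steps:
$S = 0$ ($S = - \frac{73 \cdot 0}{2} = \left(- \frac{1}{2}\right) 0 = 0$)
$\left(-410 + 4097\right) \left(1661 + S\right) = \left(-410 + 4097\right) \left(1661 + 0\right) = 3687 \cdot 1661 = 6124107$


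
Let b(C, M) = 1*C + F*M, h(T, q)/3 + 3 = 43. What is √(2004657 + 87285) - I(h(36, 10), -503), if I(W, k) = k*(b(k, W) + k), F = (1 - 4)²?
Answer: 37222 + 3*√232438 ≈ 38668.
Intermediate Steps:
h(T, q) = 120 (h(T, q) = -9 + 3*43 = -9 + 129 = 120)
F = 9 (F = (-3)² = 9)
b(C, M) = C + 9*M (b(C, M) = 1*C + 9*M = C + 9*M)
I(W, k) = k*(2*k + 9*W) (I(W, k) = k*((k + 9*W) + k) = k*(2*k + 9*W))
√(2004657 + 87285) - I(h(36, 10), -503) = √(2004657 + 87285) - (-503)*(2*(-503) + 9*120) = √2091942 - (-503)*(-1006 + 1080) = 3*√232438 - (-503)*74 = 3*√232438 - 1*(-37222) = 3*√232438 + 37222 = 37222 + 3*√232438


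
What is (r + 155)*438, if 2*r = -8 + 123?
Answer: 93075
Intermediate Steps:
r = 115/2 (r = (-8 + 123)/2 = (½)*115 = 115/2 ≈ 57.500)
(r + 155)*438 = (115/2 + 155)*438 = (425/2)*438 = 93075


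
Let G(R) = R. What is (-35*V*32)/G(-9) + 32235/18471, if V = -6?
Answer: -13759445/18471 ≈ -744.92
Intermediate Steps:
(-35*V*32)/G(-9) + 32235/18471 = (-35*(-6)*32)/(-9) + 32235/18471 = (210*32)*(-⅑) + 32235*(1/18471) = 6720*(-⅑) + 10745/6157 = -2240/3 + 10745/6157 = -13759445/18471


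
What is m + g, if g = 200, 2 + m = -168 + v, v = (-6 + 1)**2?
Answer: 55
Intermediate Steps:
v = 25 (v = (-5)**2 = 25)
m = -145 (m = -2 + (-168 + 25) = -2 - 143 = -145)
m + g = -145 + 200 = 55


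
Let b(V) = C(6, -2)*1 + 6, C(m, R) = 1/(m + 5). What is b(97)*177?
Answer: 11859/11 ≈ 1078.1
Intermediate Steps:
C(m, R) = 1/(5 + m)
b(V) = 67/11 (b(V) = 1/(5 + 6) + 6 = 1/11 + 6 = 67/11)
b(97)*177 = (67/11)*177 = 11859/11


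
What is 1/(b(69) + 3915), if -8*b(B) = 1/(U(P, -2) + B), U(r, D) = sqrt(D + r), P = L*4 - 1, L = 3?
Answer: 576/2255039 ≈ 0.00025543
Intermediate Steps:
P = 11 (P = 3*4 - 1 = 12 - 1 = 11)
b(B) = -1/(8*(3 + B)) (b(B) = -1/(8*(sqrt(-2 + 11) + B)) = -1/(8*(sqrt(9) + B)) = -1/(8*(3 + B)))
1/(b(69) + 3915) = 1/(-1/(24 + 8*69) + 3915) = 1/(-1/(24 + 552) + 3915) = 1/(-1/576 + 3915) = 1/(2255039/576) = 576/2255039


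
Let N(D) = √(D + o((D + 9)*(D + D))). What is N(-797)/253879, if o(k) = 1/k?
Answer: I*√314360085870894/159445151644 ≈ 0.0001112*I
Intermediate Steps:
N(D) = √(D + 1/(2*D*(9 + D))) (N(D) = √(D + 1/((D + 9)*(D + D))) = √(D + 1/((9 + D)*(2*D))) = √(D + 1/(2*D*(9 + D))))
N(-797)/253879 = (√(4*(-797) + 2/(-797*(9 - 797)))/2)/253879 = (√(-3188 + 2*(-1/797)/(-788))/2)*(1/253879) = (√(-3188 + 2*(-1/797)*(-1/788))/2)*(1/253879) = (√(-3188 + 1/314018)/2)*(1/253879) = (√(-1001089383/314018)/2)*(1/253879) = ((I*√314360085870894/314018)/2)*(1/253879) = (I*√314360085870894/628036)*(1/253879) = I*√314360085870894/159445151644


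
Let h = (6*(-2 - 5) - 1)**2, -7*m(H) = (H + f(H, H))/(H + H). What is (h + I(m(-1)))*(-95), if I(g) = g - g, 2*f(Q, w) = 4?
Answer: -175655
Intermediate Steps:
f(Q, w) = 2 (f(Q, w) = (1/2)*4 = 2)
m(H) = -(2 + H)/(14*H) (m(H) = -(H + 2)/(7*(H + H)) = -(2 + H)/(7*(2*H)) = -(2 + H)*1/(2*H)/7 = -(2 + H)/(14*H))
h = 1849 (h = (6*(-7) - 1)**2 = (-42 - 1)**2 = (-43)**2 = 1849)
I(g) = 0
(h + I(m(-1)))*(-95) = (1849 + 0)*(-95) = 1849*(-95) = -175655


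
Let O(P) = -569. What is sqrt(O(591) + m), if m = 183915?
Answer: sqrt(183346) ≈ 428.19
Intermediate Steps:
sqrt(O(591) + m) = sqrt(-569 + 183915) = sqrt(183346)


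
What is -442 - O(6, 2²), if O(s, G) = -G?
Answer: -438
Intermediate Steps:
-442 - O(6, 2²) = -442 - (-1)*2² = -442 - (-1)*4 = -442 - 1*(-4) = -442 + 4 = -438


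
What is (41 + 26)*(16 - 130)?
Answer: -7638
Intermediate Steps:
(41 + 26)*(16 - 130) = 67*(-114) = -7638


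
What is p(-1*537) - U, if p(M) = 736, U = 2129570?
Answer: -2128834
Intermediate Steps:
p(-1*537) - U = 736 - 1*2129570 = 736 - 2129570 = -2128834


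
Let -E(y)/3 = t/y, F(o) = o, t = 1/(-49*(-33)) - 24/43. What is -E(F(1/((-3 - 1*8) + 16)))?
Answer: -193825/23177 ≈ -8.3628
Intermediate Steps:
t = -38765/69531 (t = -1/49*(-1/33) - 24*1/43 = 1/1617 - 24/43 = -38765/69531 ≈ -0.55752)
E(y) = 38765/(23177*y) (E(y) = -(-38765)/(23177*y) = 38765/(23177*y))
-E(F(1/((-3 - 1*8) + 16))) = -38765/(23177*(1/((-3 - 1*8) + 16))) = -38765/(23177*(1/((-3 - 8) + 16))) = -38765/(23177*(1/(-11 + 16))) = -38765/(23177*(1/5)) = -38765/(23177*⅕) = -38765*5/23177 = -1*193825/23177 = -193825/23177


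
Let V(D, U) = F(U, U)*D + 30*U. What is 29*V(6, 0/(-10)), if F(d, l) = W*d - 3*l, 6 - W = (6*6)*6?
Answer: 0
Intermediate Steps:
W = -210 (W = 6 - 6*6*6 = 6 - 36*6 = 6 - 1*216 = 6 - 216 = -210)
F(d, l) = -210*d - 3*l
V(D, U) = 30*U - 213*D*U (V(D, U) = (-210*U - 3*U)*D + 30*U = (-213*U)*D + 30*U = -213*D*U + 30*U = 30*U - 213*D*U)
29*V(6, 0/(-10)) = 29*(3*(0/(-10))*(10 - 71*6)) = 29*(3*(0*(-1/10))*(10 - 426)) = 29*(3*0*(-416)) = 29*0 = 0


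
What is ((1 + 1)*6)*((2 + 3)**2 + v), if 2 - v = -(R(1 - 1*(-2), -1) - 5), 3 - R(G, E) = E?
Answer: 312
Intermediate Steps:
R(G, E) = 3 - E
v = 1 (v = 2 - (-1)*((3 - 1*(-1)) - 5) = 2 - (-1)*((3 + 1) - 5) = 2 - (-1)*(4 - 5) = 2 - (-1)*(-1) = 2 - 1*1 = 2 - 1 = 1)
((1 + 1)*6)*((2 + 3)**2 + v) = ((1 + 1)*6)*((2 + 3)**2 + 1) = (2*6)*(5**2 + 1) = 12*(25 + 1) = 12*26 = 312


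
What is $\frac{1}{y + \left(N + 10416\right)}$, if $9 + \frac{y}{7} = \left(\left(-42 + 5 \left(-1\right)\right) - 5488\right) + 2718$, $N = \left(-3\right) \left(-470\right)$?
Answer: $- \frac{1}{7956} \approx -0.00012569$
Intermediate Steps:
$N = 1410$
$y = -19782$ ($y = -63 + 7 \left(\left(\left(-42 + 5 \left(-1\right)\right) - 5488\right) + 2718\right) = -63 + 7 \left(\left(\left(-42 - 5\right) - 5488\right) + 2718\right) = -63 + 7 \left(\left(-47 - 5488\right) + 2718\right) = -63 + 7 \left(-5535 + 2718\right) = -63 + 7 \left(-2817\right) = -63 - 19719 = -19782$)
$\frac{1}{y + \left(N + 10416\right)} = \frac{1}{-19782 + \left(1410 + 10416\right)} = \frac{1}{-19782 + 11826} = \frac{1}{-7956} = - \frac{1}{7956}$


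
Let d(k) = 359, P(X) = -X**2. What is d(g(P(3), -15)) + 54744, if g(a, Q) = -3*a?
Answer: 55103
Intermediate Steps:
d(g(P(3), -15)) + 54744 = 359 + 54744 = 55103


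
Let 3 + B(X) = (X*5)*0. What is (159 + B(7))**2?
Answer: 24336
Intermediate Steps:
B(X) = -3 (B(X) = -3 + (X*5)*0 = -3 + (5*X)*0 = -3 + 0 = -3)
(159 + B(7))**2 = (159 - 3)**2 = 156**2 = 24336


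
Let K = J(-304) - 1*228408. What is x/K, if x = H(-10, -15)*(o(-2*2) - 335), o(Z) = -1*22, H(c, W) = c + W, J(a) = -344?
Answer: -525/13456 ≈ -0.039016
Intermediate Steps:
H(c, W) = W + c
o(Z) = -22
x = 8925 (x = (-15 - 10)*(-22 - 335) = -25*(-357) = 8925)
K = -228752 (K = -344 - 1*228408 = -344 - 228408 = -228752)
x/K = 8925/(-228752) = 8925*(-1/228752) = -525/13456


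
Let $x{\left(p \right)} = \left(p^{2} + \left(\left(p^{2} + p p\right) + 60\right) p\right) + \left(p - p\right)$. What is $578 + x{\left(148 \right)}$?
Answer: $6514946$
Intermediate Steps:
$x{\left(p \right)} = p^{2} + p \left(60 + 2 p^{2}\right)$ ($x{\left(p \right)} = \left(p^{2} + \left(\left(p^{2} + p^{2}\right) + 60\right) p\right) + 0 = \left(p^{2} + \left(2 p^{2} + 60\right) p\right) + 0 = \left(p^{2} + \left(60 + 2 p^{2}\right) p\right) + 0 = \left(p^{2} + p \left(60 + 2 p^{2}\right)\right) + 0 = p^{2} + p \left(60 + 2 p^{2}\right)$)
$578 + x{\left(148 \right)} = 578 + 148 \left(60 + 148 + 2 \cdot 148^{2}\right) = 578 + 148 \left(60 + 148 + 2 \cdot 21904\right) = 578 + 148 \left(60 + 148 + 43808\right) = 578 + 148 \cdot 44016 = 578 + 6514368 = 6514946$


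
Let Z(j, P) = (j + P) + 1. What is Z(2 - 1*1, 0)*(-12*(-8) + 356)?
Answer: 904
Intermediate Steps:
Z(j, P) = 1 + P + j (Z(j, P) = (P + j) + 1 = 1 + P + j)
Z(2 - 1*1, 0)*(-12*(-8) + 356) = (1 + 0 + (2 - 1*1))*(-12*(-8) + 356) = (1 + 0 + (2 - 1))*(96 + 356) = (1 + 0 + 1)*452 = 2*452 = 904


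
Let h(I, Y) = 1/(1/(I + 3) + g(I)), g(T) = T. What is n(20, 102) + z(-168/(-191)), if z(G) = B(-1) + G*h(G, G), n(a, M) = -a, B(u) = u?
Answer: -3255861/160969 ≈ -20.227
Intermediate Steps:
h(I, Y) = 1/(I + 1/(3 + I)) (h(I, Y) = 1/(1/(I + 3) + I) = 1/(1/(3 + I) + I) = 1/(I + 1/(3 + I)))
z(G) = -1 + G*(3 + G)/(1 + G² + 3*G) (z(G) = -1 + G*((3 + G)/(1 + G² + 3*G)) = -1 + G*(3 + G)/(1 + G² + 3*G))
n(20, 102) + z(-168/(-191)) = -1*20 - 1/(1 + (-168/(-191))² + 3*(-168/(-191))) = -20 - 1/(1 + (-168*(-1/191))² + 3*(-168*(-1/191))) = -20 - 1/(1 + (168/191)² + 3*(168/191)) = -20 - 1/(1 + 28224/36481 + 504/191) = -20 - 1/160969/36481 = -20 - 1*36481/160969 = -20 - 36481/160969 = -3255861/160969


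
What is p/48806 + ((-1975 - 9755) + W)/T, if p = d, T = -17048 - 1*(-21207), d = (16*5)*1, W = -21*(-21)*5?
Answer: -232272215/101492077 ≈ -2.2886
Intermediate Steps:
W = 2205 (W = 441*5 = 2205)
d = 80 (d = 80*1 = 80)
T = 4159 (T = -17048 + 21207 = 4159)
p = 80
p/48806 + ((-1975 - 9755) + W)/T = 80/48806 + ((-1975 - 9755) + 2205)/4159 = 80*(1/48806) + (-11730 + 2205)*(1/4159) = 40/24403 - 9525*1/4159 = 40/24403 - 9525/4159 = -232272215/101492077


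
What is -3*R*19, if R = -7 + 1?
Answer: 342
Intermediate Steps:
R = -6
-3*R*19 = -3*(-6)*19 = 18*19 = 342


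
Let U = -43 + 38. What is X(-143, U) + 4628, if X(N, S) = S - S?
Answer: 4628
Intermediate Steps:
U = -5
X(N, S) = 0
X(-143, U) + 4628 = 0 + 4628 = 4628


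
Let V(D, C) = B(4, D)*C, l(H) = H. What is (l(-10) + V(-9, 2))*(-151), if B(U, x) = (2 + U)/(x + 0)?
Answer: 5134/3 ≈ 1711.3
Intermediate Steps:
B(U, x) = (2 + U)/x
V(D, C) = 6*C/D (V(D, C) = ((2 + 4)/D)*C = (6/D)*C = 6*C/D)
(l(-10) + V(-9, 2))*(-151) = (-10 + 6*2/(-9))*(-151) = (-10 + 6*2*(-1/9))*(-151) = (-10 - 4/3)*(-151) = -34/3*(-151) = 5134/3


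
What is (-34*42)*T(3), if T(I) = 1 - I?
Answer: 2856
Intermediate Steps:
(-34*42)*T(3) = (-34*42)*(1 - 1*3) = -1428*(1 - 3) = -1428*(-2) = 2856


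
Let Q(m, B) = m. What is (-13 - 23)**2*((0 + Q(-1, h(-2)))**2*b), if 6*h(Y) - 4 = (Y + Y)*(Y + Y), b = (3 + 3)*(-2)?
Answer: -15552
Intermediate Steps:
b = -12 (b = 6*(-2) = -12)
h(Y) = 2/3 + 2*Y**2/3 (h(Y) = 2/3 + ((Y + Y)*(Y + Y))/6 = 2/3 + ((2*Y)*(2*Y))/6 = 2/3 + (4*Y**2)/6 = 2/3 + 2*Y**2/3)
(-13 - 23)**2*((0 + Q(-1, h(-2)))**2*b) = (-13 - 23)**2*((0 - 1)**2*(-12)) = (-36)**2*((-1)**2*(-12)) = 1296*(1*(-12)) = 1296*(-12) = -15552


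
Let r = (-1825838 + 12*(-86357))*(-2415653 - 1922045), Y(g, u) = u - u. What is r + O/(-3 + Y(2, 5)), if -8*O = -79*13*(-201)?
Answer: 99320167070057/8 ≈ 1.2415e+13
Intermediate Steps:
Y(g, u) = 0
r = 12415020875156 (r = (-1825838 - 1036284)*(-4337698) = -2862122*(-4337698) = 12415020875156)
O = -206427/8 (O = -(-79*13)*(-201)/8 = -(-1027)*(-201)/8 = -1/8*206427 = -206427/8 ≈ -25803.)
r + O/(-3 + Y(2, 5)) = 12415020875156 - 206427/(8*(-3 + 0)) = 12415020875156 - 206427/8/(-3) = 12415020875156 - 206427/8*(-1/3) = 12415020875156 + 68809/8 = 99320167070057/8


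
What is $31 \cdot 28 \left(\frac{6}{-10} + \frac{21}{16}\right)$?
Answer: $\frac{12369}{20} \approx 618.45$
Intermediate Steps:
$31 \cdot 28 \left(\frac{6}{-10} + \frac{21}{16}\right) = 868 \left(6 \left(- \frac{1}{10}\right) + 21 \cdot \frac{1}{16}\right) = 868 \left(- \frac{3}{5} + \frac{21}{16}\right) = 868 \cdot \frac{57}{80} = \frac{12369}{20}$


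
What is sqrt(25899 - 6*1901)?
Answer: sqrt(14493) ≈ 120.39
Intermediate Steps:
sqrt(25899 - 6*1901) = sqrt(25899 - 11406) = sqrt(14493)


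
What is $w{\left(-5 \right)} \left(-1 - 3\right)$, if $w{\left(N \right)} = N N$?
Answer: $-100$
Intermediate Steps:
$w{\left(N \right)} = N^{2}$
$w{\left(-5 \right)} \left(-1 - 3\right) = \left(-5\right)^{2} \left(-1 - 3\right) = 25 \left(-4\right) = -100$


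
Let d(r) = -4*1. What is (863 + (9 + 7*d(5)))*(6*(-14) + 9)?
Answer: -63300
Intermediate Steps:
d(r) = -4
(863 + (9 + 7*d(5)))*(6*(-14) + 9) = (863 + (9 + 7*(-4)))*(6*(-14) + 9) = (863 + (9 - 28))*(-84 + 9) = (863 - 19)*(-75) = 844*(-75) = -63300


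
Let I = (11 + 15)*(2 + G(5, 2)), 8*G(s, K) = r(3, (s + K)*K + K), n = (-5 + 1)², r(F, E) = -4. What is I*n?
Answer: 624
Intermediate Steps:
n = 16 (n = (-4)² = 16)
G(s, K) = -½ (G(s, K) = (⅛)*(-4) = -½)
I = 39 (I = (11 + 15)*(2 - ½) = 26*(3/2) = 39)
I*n = 39*16 = 624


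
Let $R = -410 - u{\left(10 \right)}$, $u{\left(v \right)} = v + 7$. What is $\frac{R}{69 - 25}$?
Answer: $- \frac{427}{44} \approx -9.7045$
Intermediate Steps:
$u{\left(v \right)} = 7 + v$
$R = -427$ ($R = -410 - \left(7 + 10\right) = -410 - 17 = -427$)
$\frac{R}{69 - 25} = \frac{1}{69 - 25} \left(-427\right) = \frac{1}{44} \left(-427\right) = - \frac{427}{44}$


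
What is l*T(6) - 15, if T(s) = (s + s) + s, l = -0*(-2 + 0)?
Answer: -15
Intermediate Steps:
l = 0 (l = -0*(-2) = -2*0 = 0)
T(s) = 3*s (T(s) = 2*s + s = 3*s)
l*T(6) - 15 = 0*(3*6) - 15 = 0*18 - 15 = 0 - 15 = -15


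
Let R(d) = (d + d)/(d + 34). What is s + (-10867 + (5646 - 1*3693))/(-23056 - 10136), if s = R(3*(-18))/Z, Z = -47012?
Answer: 130901791/487631970 ≈ 0.26844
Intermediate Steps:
R(d) = 2*d/(34 + d) (R(d) = (2*d)/(34 + d) = 2*d/(34 + d))
s = -27/235060 (s = (2*(3*(-18))/(34 + 3*(-18)))/(-47012) = (2*(-54)/(34 - 54))*(-1/47012) = (2*(-54)/(-20))*(-1/47012) = (2*(-54)*(-1/20))*(-1/47012) = (27/5)*(-1/47012) = -27/235060 ≈ -0.00011486)
s + (-10867 + (5646 - 1*3693))/(-23056 - 10136) = -27/235060 + (-10867 + (5646 - 1*3693))/(-23056 - 10136) = -27/235060 + (-10867 + (5646 - 3693))/(-33192) = -27/235060 + (-10867 + 1953)*(-1/33192) = -27/235060 - 8914*(-1/33192) = -27/235060 + 4457/16596 = 130901791/487631970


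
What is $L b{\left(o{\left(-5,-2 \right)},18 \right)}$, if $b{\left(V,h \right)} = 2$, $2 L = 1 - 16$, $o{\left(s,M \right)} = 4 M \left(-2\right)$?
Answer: $-15$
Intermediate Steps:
$o{\left(s,M \right)} = - 8 M$
$L = - \frac{15}{2}$ ($L = \frac{1 - 16}{2} = \frac{1}{2} \left(-15\right) = - \frac{15}{2} \approx -7.5$)
$L b{\left(o{\left(-5,-2 \right)},18 \right)} = \left(- \frac{15}{2}\right) 2 = -15$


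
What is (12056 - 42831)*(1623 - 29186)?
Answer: 848251325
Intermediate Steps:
(12056 - 42831)*(1623 - 29186) = -30775*(-27563) = 848251325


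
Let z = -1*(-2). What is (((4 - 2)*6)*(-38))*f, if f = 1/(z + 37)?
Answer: -152/13 ≈ -11.692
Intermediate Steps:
z = 2
f = 1/39 (f = 1/(2 + 37) = 1/39 ≈ 0.025641)
(((4 - 2)*6)*(-38))*f = (((4 - 2)*6)*(-38))*(1/39) = ((2*6)*(-38))*(1/39) = (12*(-38))*(1/39) = -456*1/39 = -152/13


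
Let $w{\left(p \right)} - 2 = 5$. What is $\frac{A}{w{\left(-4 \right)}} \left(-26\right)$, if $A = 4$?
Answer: $- \frac{104}{7} \approx -14.857$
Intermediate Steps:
$w{\left(p \right)} = 7$ ($w{\left(p \right)} = 2 + 5 = 7$)
$\frac{A}{w{\left(-4 \right)}} \left(-26\right) = \frac{4}{7} \left(-26\right) = - \frac{104}{7}$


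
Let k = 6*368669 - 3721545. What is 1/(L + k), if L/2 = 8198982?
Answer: 1/14888433 ≈ 6.7166e-8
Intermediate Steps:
L = 16397964 (L = 2*8198982 = 16397964)
k = -1509531 (k = 2212014 - 3721545 = -1509531)
1/(L + k) = 1/(16397964 - 1509531) = 1/14888433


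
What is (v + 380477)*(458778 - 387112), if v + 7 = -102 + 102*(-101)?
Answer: 26521149956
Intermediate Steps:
v = -10411 (v = -7 + (-102 + 102*(-101)) = -7 + (-102 - 10302) = -7 - 10404 = -10411)
(v + 380477)*(458778 - 387112) = (-10411 + 380477)*(458778 - 387112) = 370066*71666 = 26521149956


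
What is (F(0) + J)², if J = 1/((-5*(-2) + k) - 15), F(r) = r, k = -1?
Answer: 1/36 ≈ 0.027778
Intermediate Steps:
J = -⅙ (J = 1/((-5*(-2) - 1) - 15) = 1/((10 - 1) - 15) = 1/(9 - 15) = 1/(-6) = -⅙ ≈ -0.16667)
(F(0) + J)² = (0 - ⅙)² = (-⅙)² = 1/36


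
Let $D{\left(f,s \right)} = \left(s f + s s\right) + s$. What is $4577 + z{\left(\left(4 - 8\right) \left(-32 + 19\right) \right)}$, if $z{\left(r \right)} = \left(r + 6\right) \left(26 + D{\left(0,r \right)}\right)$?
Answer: $165933$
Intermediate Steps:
$D{\left(f,s \right)} = s + s^{2} + f s$ ($D{\left(f,s \right)} = \left(f s + s^{2}\right) + s = \left(s^{2} + f s\right) + s = s + s^{2} + f s$)
$z{\left(r \right)} = \left(6 + r\right) \left(26 + r \left(1 + r\right)\right)$ ($z{\left(r \right)} = \left(r + 6\right) \left(26 + r \left(1 + 0 + r\right)\right) = \left(6 + r\right) \left(26 + r \left(1 + r\right)\right)$)
$4577 + z{\left(\left(4 - 8\right) \left(-32 + 19\right) \right)} = 4577 + \left(156 + \left(\left(4 - 8\right) \left(-32 + 19\right)\right)^{3} + 7 \left(\left(4 - 8\right) \left(-32 + 19\right)\right)^{2} + 32 \left(4 - 8\right) \left(-32 + 19\right)\right) = 4577 + \left(156 + \left(\left(-4\right) \left(-13\right)\right)^{3} + 7 \left(\left(-4\right) \left(-13\right)\right)^{2} + 32 \left(\left(-4\right) \left(-13\right)\right)\right) = 4577 + \left(156 + 52^{3} + 7 \cdot 52^{2} + 32 \cdot 52\right) = 4577 + \left(156 + 140608 + 7 \cdot 2704 + 1664\right) = 4577 + \left(156 + 140608 + 18928 + 1664\right) = 4577 + 161356 = 165933$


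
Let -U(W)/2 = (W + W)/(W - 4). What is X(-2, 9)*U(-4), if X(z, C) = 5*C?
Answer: -90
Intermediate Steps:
U(W) = -4*W/(-4 + W) (U(W) = -2*(W + W)/(W - 4) = -2*2*W/(-4 + W) = -4*W/(-4 + W))
X(-2, 9)*U(-4) = (5*9)*(-4*(-4)/(-4 - 4)) = 45*(-4*(-4)/(-8)) = 45*(-4*(-4)*(-1/8)) = 45*(-2) = -90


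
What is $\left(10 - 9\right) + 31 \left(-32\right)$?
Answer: $-991$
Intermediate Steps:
$\left(10 - 9\right) + 31 \left(-32\right) = \left(10 - 9\right) - 992 = 1 - 992 = -991$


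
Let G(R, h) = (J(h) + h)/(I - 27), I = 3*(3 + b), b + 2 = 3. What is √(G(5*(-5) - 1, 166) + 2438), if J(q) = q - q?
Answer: 2*√136515/15 ≈ 49.264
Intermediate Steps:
b = 1 (b = -2 + 3 = 1)
J(q) = 0
I = 12 (I = 3*(3 + 1) = 3*4 = 12)
G(R, h) = -h/15 (G(R, h) = (0 + h)/(12 - 27) = h/(-15) = h*(-1/15) = -h/15)
√(G(5*(-5) - 1, 166) + 2438) = √(-1/15*166 + 2438) = √(-166/15 + 2438) = √(36404/15) = 2*√136515/15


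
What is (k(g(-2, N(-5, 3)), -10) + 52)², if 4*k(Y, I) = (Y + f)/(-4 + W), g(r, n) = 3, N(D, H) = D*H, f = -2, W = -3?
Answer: 2117025/784 ≈ 2700.3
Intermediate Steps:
k(Y, I) = 1/14 - Y/28 (k(Y, I) = ((Y - 2)/(-4 - 3))/4 = ((-2 + Y)/(-7))/4 = ((-2 + Y)*(-⅐))/4 = (2/7 - Y/7)/4 = 1/14 - Y/28)
(k(g(-2, N(-5, 3)), -10) + 52)² = ((1/14 - 1/28*3) + 52)² = ((1/14 - 3/28) + 52)² = (-1/28 + 52)² = (1455/28)² = 2117025/784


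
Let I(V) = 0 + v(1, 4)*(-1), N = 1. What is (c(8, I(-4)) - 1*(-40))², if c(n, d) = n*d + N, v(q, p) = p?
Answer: 81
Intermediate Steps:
I(V) = -4 (I(V) = 0 + 4*(-1) = 0 - 4 = -4)
c(n, d) = 1 + d*n (c(n, d) = n*d + 1 = d*n + 1 = 1 + d*n)
(c(8, I(-4)) - 1*(-40))² = ((1 - 4*8) - 1*(-40))² = ((1 - 32) + 40)² = (-31 + 40)² = 9² = 81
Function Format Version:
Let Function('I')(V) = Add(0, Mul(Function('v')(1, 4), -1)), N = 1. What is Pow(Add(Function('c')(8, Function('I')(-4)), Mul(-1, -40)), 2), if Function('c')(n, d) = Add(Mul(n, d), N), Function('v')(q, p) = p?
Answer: 81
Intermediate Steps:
Function('I')(V) = -4 (Function('I')(V) = Add(0, Mul(4, -1)) = Add(0, -4) = -4)
Function('c')(n, d) = Add(1, Mul(d, n)) (Function('c')(n, d) = Add(Mul(n, d), 1) = Add(Mul(d, n), 1) = Add(1, Mul(d, n)))
Pow(Add(Function('c')(8, Function('I')(-4)), Mul(-1, -40)), 2) = Pow(Add(Add(1, Mul(-4, 8)), Mul(-1, -40)), 2) = Pow(Add(Add(1, -32), 40), 2) = Pow(Add(-31, 40), 2) = Pow(9, 2) = 81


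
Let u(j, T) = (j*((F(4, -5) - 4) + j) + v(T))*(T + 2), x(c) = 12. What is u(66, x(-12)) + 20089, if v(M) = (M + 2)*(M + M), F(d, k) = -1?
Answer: 81157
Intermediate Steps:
v(M) = 2*M*(2 + M) (v(M) = (2 + M)*(2*M) = 2*M*(2 + M))
u(j, T) = (2 + T)*(j*(-5 + j) + 2*T*(2 + T)) (u(j, T) = (j*((-1 - 4) + j) + 2*T*(2 + T))*(T + 2) = (j*(-5 + j) + 2*T*(2 + T))*(2 + T) = (2 + T)*(j*(-5 + j) + 2*T*(2 + T)))
u(66, x(-12)) + 20089 = (-10*66 + 2*12**3 + 2*66**2 + 8*12 + 8*12**2 + 12*66**2 - 5*12*66) + 20089 = (-660 + 2*1728 + 2*4356 + 96 + 8*144 + 12*4356 - 3960) + 20089 = (-660 + 3456 + 8712 + 96 + 1152 + 52272 - 3960) + 20089 = 61068 + 20089 = 81157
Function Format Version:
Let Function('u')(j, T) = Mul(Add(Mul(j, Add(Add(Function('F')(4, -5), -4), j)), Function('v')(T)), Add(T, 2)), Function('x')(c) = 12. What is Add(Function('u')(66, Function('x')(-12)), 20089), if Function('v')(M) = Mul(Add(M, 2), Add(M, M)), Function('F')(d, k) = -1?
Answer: 81157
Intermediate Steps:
Function('v')(M) = Mul(2, M, Add(2, M)) (Function('v')(M) = Mul(Add(2, M), Mul(2, M)) = Mul(2, M, Add(2, M)))
Function('u')(j, T) = Mul(Add(2, T), Add(Mul(j, Add(-5, j)), Mul(2, T, Add(2, T)))) (Function('u')(j, T) = Mul(Add(Mul(j, Add(Add(-1, -4), j)), Mul(2, T, Add(2, T))), Add(T, 2)) = Mul(Add(Mul(j, Add(-5, j)), Mul(2, T, Add(2, T))), Add(2, T)) = Mul(Add(2, T), Add(Mul(j, Add(-5, j)), Mul(2, T, Add(2, T)))))
Add(Function('u')(66, Function('x')(-12)), 20089) = Add(Add(Mul(-10, 66), Mul(2, Pow(12, 3)), Mul(2, Pow(66, 2)), Mul(8, 12), Mul(8, Pow(12, 2)), Mul(12, Pow(66, 2)), Mul(-5, 12, 66)), 20089) = Add(Add(-660, Mul(2, 1728), Mul(2, 4356), 96, Mul(8, 144), Mul(12, 4356), -3960), 20089) = Add(Add(-660, 3456, 8712, 96, 1152, 52272, -3960), 20089) = Add(61068, 20089) = 81157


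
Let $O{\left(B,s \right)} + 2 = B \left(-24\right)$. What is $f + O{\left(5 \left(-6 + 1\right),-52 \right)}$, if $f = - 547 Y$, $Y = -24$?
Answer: $13726$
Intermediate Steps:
$O{\left(B,s \right)} = -2 - 24 B$ ($O{\left(B,s \right)} = -2 + B \left(-24\right) = -2 - 24 B$)
$f = 13128$ ($f = \left(-547\right) \left(-24\right) = 13128$)
$f + O{\left(5 \left(-6 + 1\right),-52 \right)} = 13128 - \left(2 + 24 \cdot 5 \left(-6 + 1\right)\right) = 13128 - \left(2 + 24 \cdot 5 \left(-5\right)\right) = 13128 - -598 = 13128 + \left(-2 + 600\right) = 13128 + 598 = 13726$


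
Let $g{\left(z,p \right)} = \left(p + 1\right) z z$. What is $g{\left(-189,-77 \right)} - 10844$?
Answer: $-2725640$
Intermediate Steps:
$g{\left(z,p \right)} = z^{2} \left(1 + p\right)$ ($g{\left(z,p \right)} = \left(1 + p\right) z^{2} = z^{2} \left(1 + p\right)$)
$g{\left(-189,-77 \right)} - 10844 = \left(-189\right)^{2} \left(1 - 77\right) - 10844 = 35721 \left(-76\right) - 10844 = -2714796 - 10844 = -2725640$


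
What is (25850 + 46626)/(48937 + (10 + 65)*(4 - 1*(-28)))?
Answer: 72476/51337 ≈ 1.4118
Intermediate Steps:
(25850 + 46626)/(48937 + (10 + 65)*(4 - 1*(-28))) = 72476/(48937 + 75*(4 + 28)) = 72476/(48937 + 75*32) = 72476/(48937 + 2400) = 72476/51337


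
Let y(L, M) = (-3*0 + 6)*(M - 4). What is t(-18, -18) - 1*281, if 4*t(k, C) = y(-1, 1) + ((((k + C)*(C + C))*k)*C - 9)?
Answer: 418753/4 ≈ 1.0469e+5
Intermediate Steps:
y(L, M) = -24 + 6*M (y(L, M) = (0 + 6)*(-4 + M) = 6*(-4 + M) = -24 + 6*M)
t(k, C) = -27/4 + k*C²*(C + k)/2 (t(k, C) = ((-24 + 6*1) + ((((k + C)*(C + C))*k)*C - 9))/4 = ((-24 + 6) + ((((C + k)*(2*C))*k)*C - 9))/4 = (-18 + (((2*C*(C + k))*k)*C - 9))/4 = (-18 + ((2*C*k*(C + k))*C - 9))/4 = (-18 + (2*k*C²*(C + k) - 9))/4 = (-18 + (-9 + 2*k*C²*(C + k)))/4 = (-27 + 2*k*C²*(C + k))/4 = -27/4 + k*C²*(C + k)/2)
t(-18, -18) - 1*281 = (-27/4 + (½)*(-18)*(-18)³ + (½)*(-18)²*(-18)²) - 1*281 = (-27/4 + (½)*(-18)*(-5832) + (½)*324*324) - 281 = (-27/4 + 52488 + 52488) - 281 = 419877/4 - 281 = 418753/4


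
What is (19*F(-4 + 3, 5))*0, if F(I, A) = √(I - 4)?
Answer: 0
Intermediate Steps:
F(I, A) = √(-4 + I)
(19*F(-4 + 3, 5))*0 = (19*√(-4 + (-4 + 3)))*0 = (19*√(-4 - 1))*0 = (19*√(-5))*0 = (19*(I*√5))*0 = (19*I*√5)*0 = 0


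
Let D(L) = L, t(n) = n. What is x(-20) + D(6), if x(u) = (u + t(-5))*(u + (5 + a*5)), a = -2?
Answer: 631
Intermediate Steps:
x(u) = (-5 + u)² (x(u) = (u - 5)*(u + (5 - 2*5)) = (-5 + u)*(u + (5 - 10)) = (-5 + u)*(u - 5) = (-5 + u)*(-5 + u) = (-5 + u)²)
x(-20) + D(6) = (25 + (-20)² - 10*(-20)) + 6 = (25 + 400 + 200) + 6 = 625 + 6 = 631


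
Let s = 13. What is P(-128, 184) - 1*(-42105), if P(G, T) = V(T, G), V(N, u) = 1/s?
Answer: 547366/13 ≈ 42105.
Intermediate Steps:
V(N, u) = 1/13
P(G, T) = 1/13
P(-128, 184) - 1*(-42105) = 1/13 - 1*(-42105) = 1/13 + 42105 = 547366/13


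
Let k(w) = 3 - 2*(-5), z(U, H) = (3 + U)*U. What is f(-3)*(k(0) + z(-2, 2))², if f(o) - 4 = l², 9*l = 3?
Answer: 4477/9 ≈ 497.44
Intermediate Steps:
z(U, H) = U*(3 + U)
l = ⅓ (l = (⅑)*3 = ⅓ ≈ 0.33333)
k(w) = 13 (k(w) = 3 + 10 = 13)
f(o) = 37/9 (f(o) = 4 + (⅓)² = 4 + ⅑ = 37/9)
f(-3)*(k(0) + z(-2, 2))² = 37*(13 - 2*(3 - 2))²/9 = 37*(13 - 2*1)²/9 = 37*(13 - 2)²/9 = (37/9)*11² = (37/9)*121 = 4477/9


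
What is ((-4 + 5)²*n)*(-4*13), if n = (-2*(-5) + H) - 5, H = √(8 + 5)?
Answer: -260 - 52*√13 ≈ -447.49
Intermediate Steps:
H = √13 ≈ 3.6056
n = 5 + √13 (n = (-2*(-5) + √13) - 5 = (10 + √13) - 5 = 5 + √13 ≈ 8.6055)
((-4 + 5)²*n)*(-4*13) = ((-4 + 5)²*(5 + √13))*(-4*13) = (1²*(5 + √13))*(-52) = (1*(5 + √13))*(-52) = (5 + √13)*(-52) = -260 - 52*√13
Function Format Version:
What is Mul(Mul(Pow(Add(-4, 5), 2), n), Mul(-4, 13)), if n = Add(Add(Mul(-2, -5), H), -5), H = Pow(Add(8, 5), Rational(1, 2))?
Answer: Add(-260, Mul(-52, Pow(13, Rational(1, 2)))) ≈ -447.49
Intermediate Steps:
H = Pow(13, Rational(1, 2)) ≈ 3.6056
n = Add(5, Pow(13, Rational(1, 2))) (n = Add(Add(Mul(-2, -5), Pow(13, Rational(1, 2))), -5) = Add(Add(10, Pow(13, Rational(1, 2))), -5) = Add(5, Pow(13, Rational(1, 2))) ≈ 8.6055)
Mul(Mul(Pow(Add(-4, 5), 2), n), Mul(-4, 13)) = Mul(Mul(Pow(Add(-4, 5), 2), Add(5, Pow(13, Rational(1, 2)))), Mul(-4, 13)) = Mul(Mul(Pow(1, 2), Add(5, Pow(13, Rational(1, 2)))), -52) = Mul(Mul(1, Add(5, Pow(13, Rational(1, 2)))), -52) = Mul(Add(5, Pow(13, Rational(1, 2))), -52) = Add(-260, Mul(-52, Pow(13, Rational(1, 2))))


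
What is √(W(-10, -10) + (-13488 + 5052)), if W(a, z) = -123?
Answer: 3*I*√951 ≈ 92.515*I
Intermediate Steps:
√(W(-10, -10) + (-13488 + 5052)) = √(-123 + (-13488 + 5052)) = √(-123 - 8436) = √(-8559) = 3*I*√951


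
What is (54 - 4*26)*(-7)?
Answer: 350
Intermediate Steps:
(54 - 4*26)*(-7) = (54 - 104)*(-7) = -50*(-7) = 350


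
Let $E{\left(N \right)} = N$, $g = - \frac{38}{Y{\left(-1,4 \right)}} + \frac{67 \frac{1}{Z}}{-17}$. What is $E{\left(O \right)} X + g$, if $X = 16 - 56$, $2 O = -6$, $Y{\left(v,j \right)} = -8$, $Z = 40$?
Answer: $\frac{84763}{680} \approx 124.65$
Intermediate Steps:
$O = -3$ ($O = \frac{1}{2} \left(-6\right) = -3$)
$g = \frac{3163}{680}$ ($g = - \frac{38}{-8} + \frac{67 \cdot \frac{1}{40}}{-17} = \left(-38\right) \left(- \frac{1}{8}\right) + 67 \cdot \frac{1}{40} \left(- \frac{1}{17}\right) = \frac{19}{4} + \frac{67}{40} \left(- \frac{1}{17}\right) = \frac{19}{4} - \frac{67}{680} = \frac{3163}{680} \approx 4.6515$)
$X = -40$
$E{\left(O \right)} X + g = \left(-3\right) \left(-40\right) + \frac{3163}{680} = 120 + \frac{3163}{680} = \frac{84763}{680}$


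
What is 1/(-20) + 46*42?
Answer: 38639/20 ≈ 1931.9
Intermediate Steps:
1/(-20) + 46*42 = -1/20 + 1932 = 38639/20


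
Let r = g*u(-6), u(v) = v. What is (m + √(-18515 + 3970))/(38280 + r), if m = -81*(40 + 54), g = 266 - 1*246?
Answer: -423/2120 + I*√14545/38160 ≈ -0.19953 + 0.0031604*I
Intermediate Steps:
g = 20 (g = 266 - 246 = 20)
m = -7614 (m = -81*94 = -7614)
r = -120 (r = 20*(-6) = -120)
(m + √(-18515 + 3970))/(38280 + r) = (-7614 + √(-18515 + 3970))/(38280 - 120) = (-7614 + √(-14545))/38160 = (-7614 + I*√14545)*(1/38160) = -423/2120 + I*√14545/38160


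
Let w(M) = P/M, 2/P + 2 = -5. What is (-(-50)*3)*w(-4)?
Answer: 75/7 ≈ 10.714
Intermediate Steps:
P = -2/7 (P = 2/(-2 - 5) = 2/(-7) = 2*(-1/7) = -2/7 ≈ -0.28571)
w(M) = -2/(7*M)
(-(-50)*3)*w(-4) = (-(-50)*3)*(-2/7/(-4)) = (-10*(-15))*(-2/7*(-1/4)) = 150*(1/14) = 75/7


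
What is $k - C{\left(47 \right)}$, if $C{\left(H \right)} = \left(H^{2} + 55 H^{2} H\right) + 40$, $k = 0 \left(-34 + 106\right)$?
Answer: $-5712514$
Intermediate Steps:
$k = 0$ ($k = 0 \cdot 72 = 0$)
$C{\left(H \right)} = 40 + H^{2} + 55 H^{3}$ ($C{\left(H \right)} = \left(H^{2} + 55 H^{3}\right) + 40 = 40 + H^{2} + 55 H^{3}$)
$k - C{\left(47 \right)} = 0 - \left(40 + 47^{2} + 55 \cdot 47^{3}\right) = 0 - \left(40 + 2209 + 55 \cdot 103823\right) = 0 - \left(40 + 2209 + 5710265\right) = 0 - 5712514 = -5712514$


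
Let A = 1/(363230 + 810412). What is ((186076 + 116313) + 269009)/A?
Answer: 670616691516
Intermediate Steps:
A = 1/1173642 ≈ 8.5205e-7
((186076 + 116313) + 269009)/A = ((186076 + 116313) + 269009)/(1/1173642) = (302389 + 269009)*1173642 = 571398*1173642 = 670616691516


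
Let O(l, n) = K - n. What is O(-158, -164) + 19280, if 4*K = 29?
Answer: 77805/4 ≈ 19451.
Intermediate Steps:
K = 29/4 (K = (¼)*29 = 29/4 ≈ 7.2500)
O(l, n) = 29/4 - n
O(-158, -164) + 19280 = (29/4 - 1*(-164)) + 19280 = (29/4 + 164) + 19280 = 685/4 + 19280 = 77805/4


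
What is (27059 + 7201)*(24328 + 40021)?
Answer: 2204596740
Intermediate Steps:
(27059 + 7201)*(24328 + 40021) = 34260*64349 = 2204596740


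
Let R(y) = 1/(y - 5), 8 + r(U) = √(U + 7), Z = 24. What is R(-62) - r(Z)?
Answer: 535/67 - √31 ≈ 2.4173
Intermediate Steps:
r(U) = -8 + √(7 + U) (r(U) = -8 + √(U + 7) = -8 + √(7 + U))
R(y) = 1/(-5 + y)
R(-62) - r(Z) = 1/(-5 - 62) - (-8 + √(7 + 24)) = 1/(-67) - (-8 + √31) = -1/67 + (8 - √31) = 535/67 - √31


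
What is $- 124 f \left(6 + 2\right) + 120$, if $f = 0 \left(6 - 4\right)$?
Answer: $120$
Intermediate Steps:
$f = 0$ ($f = 0 \cdot 2 = 0$)
$- 124 f \left(6 + 2\right) + 120 = - 124 \cdot 0 \left(6 + 2\right) + 120 = - 124 \cdot 0 \cdot 8 + 120 = \left(-124\right) 0 + 120 = 0 + 120 = 120$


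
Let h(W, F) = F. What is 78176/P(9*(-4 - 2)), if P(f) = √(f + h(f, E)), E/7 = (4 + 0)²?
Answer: 39088*√58/29 ≈ 10265.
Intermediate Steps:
E = 112 (E = 7*(4 + 0)² = 7*4² = 7*16 = 112)
P(f) = √(112 + f) (P(f) = √(f + 112) = √(112 + f))
78176/P(9*(-4 - 2)) = 78176/(√(112 + 9*(-4 - 2))) = 78176/(√(112 + 9*(-6))) = 78176/(√(112 - 54)) = 78176/(√58) = 78176*(√58/58) = 39088*√58/29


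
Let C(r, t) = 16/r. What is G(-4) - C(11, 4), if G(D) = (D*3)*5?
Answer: -676/11 ≈ -61.455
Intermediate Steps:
G(D) = 15*D (G(D) = (3*D)*5 = 15*D)
G(-4) - C(11, 4) = 15*(-4) - 16/11 = -60 - 16/11 = -676/11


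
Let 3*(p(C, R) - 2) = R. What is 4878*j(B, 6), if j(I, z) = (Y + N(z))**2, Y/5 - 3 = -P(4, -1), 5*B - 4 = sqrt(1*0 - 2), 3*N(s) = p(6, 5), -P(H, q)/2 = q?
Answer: 1699712/9 ≈ 1.8886e+5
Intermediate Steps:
p(C, R) = 2 + R/3
P(H, q) = -2*q
N(s) = 11/9 (N(s) = (2 + (1/3)*5)/3 = (2 + 5/3)/3 = (1/3)*(11/3) = 11/9)
B = 4/5 + I*sqrt(2)/5 (B = 4/5 + sqrt(1*0 - 2)/5 = 4/5 + sqrt(0 - 2)/5 = 4/5 + sqrt(-2)/5 = 4/5 + (I*sqrt(2))/5 = 4/5 + I*sqrt(2)/5 ≈ 0.8 + 0.28284*I)
Y = 5 (Y = 15 + 5*(-(-2)*(-1)) = 15 + 5*(-1*2) = 15 + 5*(-2) = 15 - 10 = 5)
j(I, z) = 3136/81 (j(I, z) = (5 + 11/9)**2 = (56/9)**2 = 3136/81)
4878*j(B, 6) = 4878*(3136/81) = 1699712/9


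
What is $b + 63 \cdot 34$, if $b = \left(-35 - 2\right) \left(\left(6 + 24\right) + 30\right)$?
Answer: $-78$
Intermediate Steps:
$b = -2220$ ($b = - 37 \left(30 + 30\right) = \left(-37\right) 60 = -2220$)
$b + 63 \cdot 34 = -2220 + 63 \cdot 34 = -2220 + 2142 = -78$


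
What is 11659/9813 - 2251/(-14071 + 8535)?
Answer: 86633287/54324768 ≈ 1.5947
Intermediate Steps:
11659/9813 - 2251/(-14071 + 8535) = 11659*(1/9813) - 2251/(-5536) = 11659/9813 - 2251*(-1/5536) = 11659/9813 + 2251/5536 = 86633287/54324768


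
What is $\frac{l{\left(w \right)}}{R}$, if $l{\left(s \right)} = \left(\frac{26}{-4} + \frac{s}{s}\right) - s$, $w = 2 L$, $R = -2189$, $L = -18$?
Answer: $- \frac{61}{4378} \approx -0.013933$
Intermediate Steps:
$w = -36$ ($w = 2 \left(-18\right) = -36$)
$l{\left(s \right)} = - \frac{11}{2} - s$ ($l{\left(s \right)} = \left(26 \left(- \frac{1}{4}\right) + 1\right) - s = \left(- \frac{13}{2} + 1\right) - s = - \frac{11}{2} - s$)
$\frac{l{\left(w \right)}}{R} = \frac{- \frac{11}{2} - -36}{-2189} = \left(- \frac{11}{2} + 36\right) \left(- \frac{1}{2189}\right) = \frac{61}{2} \left(- \frac{1}{2189}\right) = - \frac{61}{4378}$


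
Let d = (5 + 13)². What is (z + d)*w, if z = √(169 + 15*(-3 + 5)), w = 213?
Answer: 69012 + 213*√199 ≈ 72017.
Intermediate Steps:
d = 324 (d = 18² = 324)
z = √199 (z = √(169 + 15*2) = √(169 + 30) = √199 ≈ 14.107)
(z + d)*w = (√199 + 324)*213 = (324 + √199)*213 = 69012 + 213*√199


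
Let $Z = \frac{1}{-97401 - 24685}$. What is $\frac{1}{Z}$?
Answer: $-122086$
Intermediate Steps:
$Z = - \frac{1}{122086}$ ($Z = \frac{1}{-122086} = - \frac{1}{122086} \approx -8.191 \cdot 10^{-6}$)
$\frac{1}{Z} = \frac{1}{- \frac{1}{122086}} = -122086$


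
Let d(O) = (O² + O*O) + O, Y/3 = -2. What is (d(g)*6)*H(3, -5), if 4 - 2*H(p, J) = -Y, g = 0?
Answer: 0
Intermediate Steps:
Y = -6 (Y = 3*(-2) = -6)
d(O) = O + 2*O² (d(O) = (O² + O²) + O = 2*O² + O = O + 2*O²)
H(p, J) = -1 (H(p, J) = 2 - (-1)*(-6)/2 = 2 - ½*6 = 2 - 3 = -1)
(d(g)*6)*H(3, -5) = ((0*(1 + 2*0))*6)*(-1) = ((0*(1 + 0))*6)*(-1) = ((0*1)*6)*(-1) = (0*6)*(-1) = 0*(-1) = 0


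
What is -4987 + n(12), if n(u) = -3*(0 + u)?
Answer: -5023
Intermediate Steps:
n(u) = -3*u
-4987 + n(12) = -4987 - 3*12 = -4987 - 36 = -5023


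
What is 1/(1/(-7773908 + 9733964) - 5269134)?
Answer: -1960056/10327797711503 ≈ -1.8978e-7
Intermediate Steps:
1/(1/(-7773908 + 9733964) - 5269134) = 1/(1/1960056 - 5269134) = 1/(-10327797711503/1960056) = -1960056/10327797711503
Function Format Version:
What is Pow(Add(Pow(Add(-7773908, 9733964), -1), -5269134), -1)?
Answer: Rational(-1960056, 10327797711503) ≈ -1.8978e-7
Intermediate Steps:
Pow(Add(Pow(Add(-7773908, 9733964), -1), -5269134), -1) = Pow(Add(Pow(1960056, -1), -5269134), -1) = Pow(Add(Rational(1, 1960056), -5269134), -1) = Pow(Rational(-10327797711503, 1960056), -1) = Rational(-1960056, 10327797711503)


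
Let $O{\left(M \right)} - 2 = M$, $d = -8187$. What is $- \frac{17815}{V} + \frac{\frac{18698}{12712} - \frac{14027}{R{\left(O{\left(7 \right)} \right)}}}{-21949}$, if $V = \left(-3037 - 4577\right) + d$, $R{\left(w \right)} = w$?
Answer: $\frac{7925136160337}{6613090329132} \approx 1.1984$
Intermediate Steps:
$O{\left(M \right)} = 2 + M$
$V = -15801$ ($V = \left(-3037 - 4577\right) - 8187 = -7614 - 8187 = -15801$)
$- \frac{17815}{V} + \frac{\frac{18698}{12712} - \frac{14027}{R{\left(O{\left(7 \right)} \right)}}}{-21949} = - \frac{17815}{-15801} + \frac{\frac{18698}{12712} - \frac{14027}{2 + 7}}{-21949} = \left(-17815\right) \left(- \frac{1}{15801}\right) + \left(18698 \cdot \frac{1}{12712} - \frac{14027}{9}\right) \left(- \frac{1}{21949}\right) = \frac{17815}{15801} + \left(\frac{9349}{6356} - \frac{14027}{9}\right) \left(- \frac{1}{21949}\right) = \frac{17815}{15801} - - \frac{89071471}{1255570596} = \frac{17815}{15801} + \frac{89071471}{1255570596} = \frac{7925136160337}{6613090329132}$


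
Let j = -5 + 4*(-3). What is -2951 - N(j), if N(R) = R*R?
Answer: -3240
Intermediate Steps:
j = -17 (j = -5 - 12 = -17)
N(R) = R²
-2951 - N(j) = -2951 - 1*(-17)² = -2951 - 1*289 = -2951 - 289 = -3240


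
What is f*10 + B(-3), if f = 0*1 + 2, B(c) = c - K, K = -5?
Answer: 22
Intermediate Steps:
B(c) = 5 + c (B(c) = c - 1*(-5) = c + 5 = 5 + c)
f = 2 (f = 0 + 2 = 2)
f*10 + B(-3) = 2*10 + (5 - 3) = 20 + 2 = 22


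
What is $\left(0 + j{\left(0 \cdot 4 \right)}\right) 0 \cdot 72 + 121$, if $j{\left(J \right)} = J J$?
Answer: $121$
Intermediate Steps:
$j{\left(J \right)} = J^{2}$
$\left(0 + j{\left(0 \cdot 4 \right)}\right) 0 \cdot 72 + 121 = \left(0 + \left(0 \cdot 4\right)^{2}\right) 0 \cdot 72 + 121 = \left(0 + 0^{2}\right) 0 \cdot 72 + 121 = \left(0 + 0\right) 0 \cdot 72 + 121 = 0 \cdot 0 \cdot 72 + 121 = 0 \cdot 72 + 121 = 0 + 121 = 121$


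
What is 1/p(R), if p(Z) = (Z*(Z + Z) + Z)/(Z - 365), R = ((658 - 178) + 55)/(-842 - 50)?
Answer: -29089458/9523 ≈ -3054.7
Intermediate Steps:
R = -535/892 (R = (480 + 55)/(-892) = 535*(-1/892) = -535/892 ≈ -0.59978)
p(Z) = (Z + 2*Z²)/(-365 + Z) (p(Z) = (Z*(2*Z) + Z)/(-365 + Z) = (2*Z² + Z)/(-365 + Z) = (Z + 2*Z²)/(-365 + Z))
1/p(R) = 1/(-535*(1 + 2*(-535/892))/(892*(-365 - 535/892))) = 1/(-535*(1 - 535/446)/(892*(-326115/892))) = 1/(-535/892*(-892/326115)*(-89/446)) = 1/(-9523/29089458) = -29089458/9523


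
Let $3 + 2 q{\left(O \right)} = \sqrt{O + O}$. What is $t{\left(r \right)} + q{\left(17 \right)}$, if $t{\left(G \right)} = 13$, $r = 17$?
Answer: $\frac{23}{2} + \frac{\sqrt{34}}{2} \approx 14.415$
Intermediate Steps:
$q{\left(O \right)} = - \frac{3}{2} + \frac{\sqrt{2} \sqrt{O}}{2}$ ($q{\left(O \right)} = - \frac{3}{2} + \frac{\sqrt{O + O}}{2} = - \frac{3}{2} + \frac{\sqrt{2 O}}{2} = - \frac{3}{2} + \frac{\sqrt{2} \sqrt{O}}{2}$)
$t{\left(r \right)} + q{\left(17 \right)} = 13 - \left(\frac{3}{2} - \frac{\sqrt{2} \sqrt{17}}{2}\right) = 13 - \left(\frac{3}{2} - \frac{\sqrt{34}}{2}\right) = \frac{23}{2} + \frac{\sqrt{34}}{2}$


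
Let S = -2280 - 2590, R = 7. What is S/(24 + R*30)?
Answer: -2435/117 ≈ -20.812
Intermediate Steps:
S = -4870
S/(24 + R*30) = -4870/(24 + 7*30) = -4870/(24 + 210) = -4870/234 = -4870*1/234 = -2435/117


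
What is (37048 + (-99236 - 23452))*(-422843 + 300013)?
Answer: 10519161200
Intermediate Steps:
(37048 + (-99236 - 23452))*(-422843 + 300013) = (37048 - 122688)*(-122830) = -85640*(-122830) = 10519161200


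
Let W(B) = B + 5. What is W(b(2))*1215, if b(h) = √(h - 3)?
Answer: 6075 + 1215*I ≈ 6075.0 + 1215.0*I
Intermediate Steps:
b(h) = √(-3 + h)
W(B) = 5 + B
W(b(2))*1215 = (5 + √(-3 + 2))*1215 = (5 + √(-1))*1215 = (5 + I)*1215 = 6075 + 1215*I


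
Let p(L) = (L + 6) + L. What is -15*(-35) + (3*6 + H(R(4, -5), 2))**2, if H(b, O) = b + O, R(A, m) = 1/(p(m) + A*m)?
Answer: 531841/576 ≈ 923.33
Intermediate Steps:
p(L) = 6 + 2*L (p(L) = (6 + L) + L = 6 + 2*L)
R(A, m) = 1/(6 + 2*m + A*m) (R(A, m) = 1/((6 + 2*m) + A*m) = 1/(6 + 2*m + A*m))
H(b, O) = O + b
-15*(-35) + (3*6 + H(R(4, -5), 2))**2 = -15*(-35) + (3*6 + (2 + 1/(6 + 2*(-5) + 4*(-5))))**2 = 525 + (18 + (2 + 1/(6 - 10 - 20)))**2 = 525 + (18 + (2 + 1/(-24)))**2 = 525 + (18 + (2 - 1/24))**2 = 525 + (18 + 47/24)**2 = 525 + (479/24)**2 = 525 + 229441/576 = 531841/576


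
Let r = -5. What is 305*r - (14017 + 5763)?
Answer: -21305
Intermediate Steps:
305*r - (14017 + 5763) = 305*(-5) - (14017 + 5763) = -1525 - 1*19780 = -1525 - 19780 = -21305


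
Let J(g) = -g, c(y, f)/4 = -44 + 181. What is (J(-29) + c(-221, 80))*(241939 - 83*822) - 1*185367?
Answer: 100047034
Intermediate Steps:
c(y, f) = 548 (c(y, f) = 4*(-44 + 181) = 4*137 = 548)
(J(-29) + c(-221, 80))*(241939 - 83*822) - 1*185367 = (-1*(-29) + 548)*(241939 - 83*822) - 1*185367 = (29 + 548)*(241939 - 68226) - 185367 = 577*173713 - 185367 = 100232401 - 185367 = 100047034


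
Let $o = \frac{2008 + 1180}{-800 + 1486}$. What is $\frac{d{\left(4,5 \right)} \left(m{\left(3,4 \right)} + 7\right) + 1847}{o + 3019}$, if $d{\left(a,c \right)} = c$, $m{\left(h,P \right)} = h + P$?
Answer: $\frac{657531}{1037111} \approx 0.634$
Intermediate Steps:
$o = \frac{1594}{343}$ ($o = \frac{3188}{686} = 3188 \cdot \frac{1}{686} = \frac{1594}{343} \approx 4.6472$)
$m{\left(h,P \right)} = P + h$
$\frac{d{\left(4,5 \right)} \left(m{\left(3,4 \right)} + 7\right) + 1847}{o + 3019} = \frac{5 \left(\left(4 + 3\right) + 7\right) + 1847}{\frac{1594}{343} + 3019} = \frac{5 \left(7 + 7\right) + 1847}{\frac{1037111}{343}} = \left(5 \cdot 14 + 1847\right) \frac{343}{1037111} = \left(70 + 1847\right) \frac{343}{1037111} = 1917 \cdot \frac{343}{1037111} = \frac{657531}{1037111}$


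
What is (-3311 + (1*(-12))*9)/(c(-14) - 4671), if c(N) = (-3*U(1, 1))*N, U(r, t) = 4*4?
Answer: 3419/3999 ≈ 0.85496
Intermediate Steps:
U(r, t) = 16
c(N) = -48*N (c(N) = (-3*16)*N = -48*N)
(-3311 + (1*(-12))*9)/(c(-14) - 4671) = (-3311 + (1*(-12))*9)/(-48*(-14) - 4671) = (-3311 - 12*9)/(672 - 4671) = (-3311 - 108)/(-3999) = -3419*(-1/3999) = 3419/3999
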